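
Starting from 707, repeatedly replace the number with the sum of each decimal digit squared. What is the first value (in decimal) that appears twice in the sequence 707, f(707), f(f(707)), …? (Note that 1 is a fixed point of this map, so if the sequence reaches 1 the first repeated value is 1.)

145

707 → 7² + 0² + 7² = 49 + 0 + 49 = 98
98 → 9² + 8² = 81 + 64 = 145
145 → 1² + 4² + 5² = 1 + 16 + 25 = 42
42 → 4² + 2² = 16 + 4 = 20
20 → 2² + 0² = 4 + 0 = 4
4 → 4² = 16
16 → 1² + 6² = 1 + 36 = 37
37 → 3² + 7² = 9 + 49 = 58
58 → 5² + 8² = 25 + 64 = 89
89 → 8² + 9² = 64 + 81 = 145  — 145 already appeared earlier.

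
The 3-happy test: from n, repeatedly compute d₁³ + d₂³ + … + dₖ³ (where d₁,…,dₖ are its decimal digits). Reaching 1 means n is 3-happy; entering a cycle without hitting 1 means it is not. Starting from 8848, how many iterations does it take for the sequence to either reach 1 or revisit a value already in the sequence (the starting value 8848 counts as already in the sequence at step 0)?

5

8848 → 8³ + 8³ + 4³ + 8³ = 512 + 512 + 64 + 512 = 1600
1600 → 1³ + 6³ + 0³ + 0³ = 1 + 216 + 0 + 0 = 217
217 → 2³ + 1³ + 7³ = 8 + 1 + 343 = 352
352 → 3³ + 5³ + 2³ = 27 + 125 + 8 = 160
160 → 1³ + 6³ + 0³ = 1 + 216 + 0 = 217  — 217 repeats.
That took 5 steps.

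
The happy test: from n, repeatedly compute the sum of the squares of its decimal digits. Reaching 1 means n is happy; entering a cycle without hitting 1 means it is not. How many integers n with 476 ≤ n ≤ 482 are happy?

476: 476 → 101 → 2 → 4 → 16 → 37 → 58 → 89 → 145 → 42 → 20 → 4  — not happy
477: 477 → 114 → 18 → 65 → 61 → 37 → 58 → 89 → 145 → 42 → 20 → 4 → 16 → 37  — not happy
478: 478 → 129 → 86 → 100 → 1  — happy
479: 479 → 146 → 53 → 34 → 25 → 29 → 85 → 89 → 145 → 42 → 20 → 4 → 16 → 37 → 58 → 89  — not happy
480: 480 → 80 → 64 → 52 → 29 → 85 → 89 → 145 → 42 → 20 → 4 → 16 → 37 → 58 → 89  — not happy
481: 481 → 81 → 65 → 61 → 37 → 58 → 89 → 145 → 42 → 20 → 4 → 16 → 37  — not happy
482: 482 → 84 → 80 → 64 → 52 → 29 → 85 → 89 → 145 → 42 → 20 → 4 → 16 → 37 → 58 → 89  — not happy
happy: 478

1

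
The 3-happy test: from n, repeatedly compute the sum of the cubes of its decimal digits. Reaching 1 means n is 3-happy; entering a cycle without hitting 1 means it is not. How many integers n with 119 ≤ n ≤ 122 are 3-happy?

119: 119 → 731 → 371 → 371  — not 3-happy
120: 120 → 9 → 729 → 1080 → 513 → 153 → 153  — not 3-happy
121: 121 → 10 → 1  — 3-happy
122: 122 → 17 → 344 → 155 → 251 → 134 → 92 → 737 → 713 → 371 → 371  — not 3-happy
3-happy: 121

1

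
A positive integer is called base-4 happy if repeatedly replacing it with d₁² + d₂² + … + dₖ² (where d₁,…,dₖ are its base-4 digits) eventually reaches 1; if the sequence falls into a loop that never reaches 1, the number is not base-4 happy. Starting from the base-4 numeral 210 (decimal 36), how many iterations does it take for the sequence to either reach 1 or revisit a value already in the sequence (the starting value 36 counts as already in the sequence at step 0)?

36 = (2,1,0)_4 → 5
5 = (1,1)_4 → 2
2 = (2)_4 → 4
4 = (1,0)_4 → 1  — reached 1.
That took 4 steps.

4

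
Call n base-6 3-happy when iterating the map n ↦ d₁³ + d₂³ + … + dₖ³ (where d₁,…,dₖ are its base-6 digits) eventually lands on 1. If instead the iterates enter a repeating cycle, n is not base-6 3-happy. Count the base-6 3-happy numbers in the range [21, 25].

2

21: 21 → 54 → 28 → 128 → 62 → 73 → 9 → 28  (repeats 28)
22: 22 → 91 → 36 → 1  (reaches 1)
23: 23 → 152 → 73 → 9 → 28 → 128 → 62 → 73  (repeats 73)
24: 24 → 64 → 129 → 81 → 36 → 1  (reaches 1)
25: 25 → 65 → 190 → 190  (repeats 190)
base-6 3-happy: 22, 24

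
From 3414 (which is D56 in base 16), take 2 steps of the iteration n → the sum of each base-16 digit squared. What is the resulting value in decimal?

3414 = (13,5,6)_16 → 13² + 5² + 6² = 169 + 25 + 36 = 230
230 = (14,6)_16 → 14² + 6² = 196 + 36 = 232

232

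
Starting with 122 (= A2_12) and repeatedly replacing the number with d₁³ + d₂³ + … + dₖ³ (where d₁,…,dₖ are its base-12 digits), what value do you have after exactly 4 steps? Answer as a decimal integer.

122 = (10,2)_12 → 10³ + 2³ = 1000 + 8 = 1008
1008 = (7,0,0)_12 → 7³ + 0³ + 0³ = 343 + 0 + 0 = 343
343 = (2,4,7)_12 → 2³ + 4³ + 7³ = 8 + 64 + 343 = 415
415 = (2,10,7)_12 → 2³ + 10³ + 7³ = 8 + 1000 + 343 = 1351

1351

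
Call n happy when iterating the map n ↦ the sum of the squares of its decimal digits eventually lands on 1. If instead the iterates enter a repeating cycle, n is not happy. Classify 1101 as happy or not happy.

1101 → 1² + 1² + 0² + 1² = 1 + 1 + 0 + 1 = 3
3 → 3² = 9
9 → 9² = 81
81 → 8² + 1² = 64 + 1 = 65
65 → 6² + 5² = 36 + 25 = 61
61 → 6² + 1² = 36 + 1 = 37
37 → 3² + 7² = 9 + 49 = 58
58 → 5² + 8² = 25 + 64 = 89
89 → 8² + 9² = 64 + 81 = 145
145 → 1² + 4² + 5² = 1 + 16 + 25 = 42
42 → 4² + 2² = 16 + 4 = 20
20 → 2² + 0² = 4 + 0 = 4
4 → 4² = 16
16 → 1² + 6² = 1 + 36 = 37  — 37 already seen; the sequence cycles without reaching 1.

not happy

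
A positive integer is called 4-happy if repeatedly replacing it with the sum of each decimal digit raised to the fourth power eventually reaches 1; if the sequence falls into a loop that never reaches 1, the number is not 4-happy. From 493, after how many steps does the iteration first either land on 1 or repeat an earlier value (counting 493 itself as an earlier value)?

10

493 → 4⁴ + 9⁴ + 3⁴ = 6898
6898 → 6⁴ + 8⁴ + 9⁴ + 8⁴ = 16049
16049 → 1⁴ + 6⁴ + 0⁴ + 4⁴ + 9⁴ = 8114
8114 → 8⁴ + 1⁴ + 1⁴ + 4⁴ = 4354
4354 → 4⁴ + 3⁴ + 5⁴ + 4⁴ = 1218
1218 → 1⁴ + 2⁴ + 1⁴ + 8⁴ = 4114
4114 → 4⁴ + 1⁴ + 1⁴ + 4⁴ = 514
514 → 5⁴ + 1⁴ + 4⁴ = 882
882 → 8⁴ + 8⁴ + 2⁴ = 8208
8208 → 8⁴ + 2⁴ + 0⁴ + 8⁴ = 8208  — 8208 repeats.
That took 10 steps.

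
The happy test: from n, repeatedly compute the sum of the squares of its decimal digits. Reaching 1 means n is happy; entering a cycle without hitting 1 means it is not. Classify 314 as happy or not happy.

not happy

314 → 3² + 1² + 4² = 26
26 → 2² + 6² = 40
40 → 4² + 0² = 16
16 → 1² + 6² = 37
37 → 3² + 7² = 58
58 → 5² + 8² = 89
89 → 8² + 9² = 145
145 → 1² + 4² + 5² = 42
42 → 4² + 2² = 20
20 → 2² + 0² = 4
4 → 4² = 16  — 16 already seen; the sequence cycles without reaching 1.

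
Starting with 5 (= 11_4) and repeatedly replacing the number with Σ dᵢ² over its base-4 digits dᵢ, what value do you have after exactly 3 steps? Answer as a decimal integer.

1

5 = (1,1)_4 → 1² + 1² = 2
2 = (2)_4 → 2² = 4
4 = (1,0)_4 → 1² + 0² = 1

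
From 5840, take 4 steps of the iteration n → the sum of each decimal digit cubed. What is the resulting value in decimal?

251

5840 → 5³ + 8³ + 4³ + 0³ = 125 + 512 + 64 + 0 = 701
701 → 7³ + 0³ + 1³ = 343 + 0 + 1 = 344
344 → 3³ + 4³ + 4³ = 27 + 64 + 64 = 155
155 → 1³ + 5³ + 5³ = 1 + 125 + 125 = 251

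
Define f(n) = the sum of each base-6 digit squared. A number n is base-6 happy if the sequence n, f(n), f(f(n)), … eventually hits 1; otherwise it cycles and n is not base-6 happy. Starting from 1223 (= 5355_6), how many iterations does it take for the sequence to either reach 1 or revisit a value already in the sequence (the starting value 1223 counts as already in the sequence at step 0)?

11

1223 = (5,3,5,5)_6 → 84
84 = (2,2,0)_6 → 8
8 = (1,2)_6 → 5
5 = (5)_6 → 25
25 = (4,1)_6 → 17
17 = (2,5)_6 → 29
29 = (4,5)_6 → 41
41 = (1,0,5)_6 → 26
26 = (4,2)_6 → 20
20 = (3,2)_6 → 13
13 = (2,1)_6 → 5  — 5 repeats.
That took 11 steps.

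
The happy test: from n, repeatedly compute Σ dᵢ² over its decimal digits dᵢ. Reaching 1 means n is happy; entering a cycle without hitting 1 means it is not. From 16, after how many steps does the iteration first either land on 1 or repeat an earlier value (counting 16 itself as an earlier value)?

16 → 1² + 6² = 37
37 → 3² + 7² = 58
58 → 5² + 8² = 89
89 → 8² + 9² = 145
145 → 1² + 4² + 5² = 42
42 → 4² + 2² = 20
20 → 2² + 0² = 4
4 → 4² = 16  — 16 repeats.
That took 8 steps.

8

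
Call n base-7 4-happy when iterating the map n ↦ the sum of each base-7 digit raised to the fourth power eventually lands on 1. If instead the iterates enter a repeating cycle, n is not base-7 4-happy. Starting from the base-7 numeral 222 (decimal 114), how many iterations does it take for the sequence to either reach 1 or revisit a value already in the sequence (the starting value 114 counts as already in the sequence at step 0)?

14

114 = (2,2,2)_7 → 2⁴ + 2⁴ + 2⁴ = 48
48 = (6,6)_7 → 6⁴ + 6⁴ = 2592
2592 = (1,0,3,6,2)_7 → 1⁴ + 0⁴ + 3⁴ + 6⁴ + 2⁴ = 1394
1394 = (4,0,3,1)_7 → 4⁴ + 0⁴ + 3⁴ + 1⁴ = 338
338 = (6,6,2)_7 → 6⁴ + 6⁴ + 2⁴ = 2608
2608 = (1,0,4,1,4)_7 → 1⁴ + 0⁴ + 4⁴ + 1⁴ + 4⁴ = 514
514 = (1,3,3,3)_7 → 1⁴ + 3⁴ + 3⁴ + 3⁴ = 244
244 = (4,6,6)_7 → 4⁴ + 6⁴ + 6⁴ = 2848
2848 = (1,1,2,0,6)_7 → 1⁴ + 1⁴ + 2⁴ + 0⁴ + 6⁴ = 1314
1314 = (3,5,5,5)_7 → 3⁴ + 5⁴ + 5⁴ + 5⁴ = 1956
1956 = (5,4,6,3)_7 → 5⁴ + 4⁴ + 6⁴ + 3⁴ = 2258
2258 = (6,4,0,4)_7 → 6⁴ + 4⁴ + 0⁴ + 4⁴ = 1808
1808 = (5,1,6,2)_7 → 5⁴ + 1⁴ + 6⁴ + 2⁴ = 1938
1938 = (5,4,3,6)_7 → 5⁴ + 4⁴ + 3⁴ + 6⁴ = 2258  — 2258 repeats.
That took 14 steps.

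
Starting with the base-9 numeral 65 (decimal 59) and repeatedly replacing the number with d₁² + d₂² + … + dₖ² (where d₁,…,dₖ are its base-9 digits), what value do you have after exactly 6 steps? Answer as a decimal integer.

89

59 = (6,5)_9 → 6² + 5² = 61
61 = (6,7)_9 → 6² + 7² = 85
85 = (1,0,4)_9 → 1² + 0² + 4² = 17
17 = (1,8)_9 → 1² + 8² = 65
65 = (7,2)_9 → 7² + 2² = 53
53 = (5,8)_9 → 5² + 8² = 89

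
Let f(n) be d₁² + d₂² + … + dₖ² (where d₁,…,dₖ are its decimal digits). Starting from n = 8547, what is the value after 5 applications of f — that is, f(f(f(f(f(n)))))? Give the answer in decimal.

8547 → 154
154 → 42
42 → 20
20 → 4
4 → 16

16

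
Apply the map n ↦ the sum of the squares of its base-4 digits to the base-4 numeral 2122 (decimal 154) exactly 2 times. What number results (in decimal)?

154 = (2,1,2,2)_4 → 2² + 1² + 2² + 2² = 13
13 = (3,1)_4 → 3² + 1² = 10

10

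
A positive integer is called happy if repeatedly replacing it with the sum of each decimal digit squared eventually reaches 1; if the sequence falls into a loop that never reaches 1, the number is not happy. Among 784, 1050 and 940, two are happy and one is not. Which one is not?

784: 784 → 129 → 86 → 100 → 1  — reaches 1 (happy)
1050: 1050 → 26 → 40 → 16 → 37 → 58 → 89 → 145 → 42 → 20 → 4 → 16  — repeats 16 (not happy)
940: 940 → 97 → 130 → 10 → 1  — reaches 1 (happy)

1050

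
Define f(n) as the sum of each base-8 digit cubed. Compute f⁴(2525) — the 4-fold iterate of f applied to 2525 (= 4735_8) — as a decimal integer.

434

2525 = (4,7,3,5)_8 → 4³ + 7³ + 3³ + 5³ = 64 + 343 + 27 + 125 = 559
559 = (1,0,5,7)_8 → 1³ + 0³ + 5³ + 7³ = 1 + 0 + 125 + 343 = 469
469 = (7,2,5)_8 → 7³ + 2³ + 5³ = 343 + 8 + 125 = 476
476 = (7,3,4)_8 → 7³ + 3³ + 4³ = 343 + 27 + 64 = 434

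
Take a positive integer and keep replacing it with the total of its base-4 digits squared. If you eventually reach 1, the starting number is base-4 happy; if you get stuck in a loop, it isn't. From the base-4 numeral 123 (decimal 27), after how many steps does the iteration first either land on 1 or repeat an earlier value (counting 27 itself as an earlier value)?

6

27 = (1,2,3)_4 → 14
14 = (3,2)_4 → 13
13 = (3,1)_4 → 10
10 = (2,2)_4 → 8
8 = (2,0)_4 → 4
4 = (1,0)_4 → 1  — reached 1.
That took 6 steps.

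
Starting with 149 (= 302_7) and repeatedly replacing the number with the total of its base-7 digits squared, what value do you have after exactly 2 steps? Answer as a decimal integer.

149 = (3,0,2)_7 → 3² + 0² + 2² = 13
13 = (1,6)_7 → 1² + 6² = 37

37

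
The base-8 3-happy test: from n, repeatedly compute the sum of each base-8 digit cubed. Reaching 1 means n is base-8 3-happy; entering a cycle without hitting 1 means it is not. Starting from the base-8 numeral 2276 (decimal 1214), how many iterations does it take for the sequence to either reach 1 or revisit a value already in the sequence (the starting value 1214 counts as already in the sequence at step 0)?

13

1214 = (2,2,7,6)_8 → 2³ + 2³ + 7³ + 6³ = 575
575 = (1,0,7,7)_8 → 1³ + 0³ + 7³ + 7³ = 687
687 = (1,2,5,7)_8 → 1³ + 2³ + 5³ + 7³ = 477
477 = (7,3,5)_8 → 7³ + 3³ + 5³ = 495
495 = (7,5,7)_8 → 7³ + 5³ + 7³ = 811
811 = (1,4,5,3)_8 → 1³ + 4³ + 5³ + 3³ = 217
217 = (3,3,1)_8 → 3³ + 3³ + 1³ = 55
55 = (6,7)_8 → 6³ + 7³ = 559
559 = (1,0,5,7)_8 → 1³ + 0³ + 5³ + 7³ = 469
469 = (7,2,5)_8 → 7³ + 2³ + 5³ = 476
476 = (7,3,4)_8 → 7³ + 3³ + 4³ = 434
434 = (6,6,2)_8 → 6³ + 6³ + 2³ = 440
440 = (6,7,0)_8 → 6³ + 7³ + 0³ = 559  — 559 repeats.
That took 13 steps.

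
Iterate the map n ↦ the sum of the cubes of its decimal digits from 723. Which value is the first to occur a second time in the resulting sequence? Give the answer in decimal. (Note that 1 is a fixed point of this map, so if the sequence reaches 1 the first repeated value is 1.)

723 → 7³ + 2³ + 3³ = 343 + 8 + 27 = 378
378 → 3³ + 7³ + 8³ = 27 + 343 + 512 = 882
882 → 8³ + 8³ + 2³ = 512 + 512 + 8 = 1032
1032 → 1³ + 0³ + 3³ + 2³ = 1 + 0 + 27 + 8 = 36
36 → 3³ + 6³ = 27 + 216 = 243
243 → 2³ + 4³ + 3³ = 8 + 64 + 27 = 99
99 → 9³ + 9³ = 729 + 729 = 1458
1458 → 1³ + 4³ + 5³ + 8³ = 1 + 64 + 125 + 512 = 702
702 → 7³ + 0³ + 2³ = 343 + 0 + 8 = 351
351 → 3³ + 5³ + 1³ = 27 + 125 + 1 = 153
153 → 1³ + 5³ + 3³ = 1 + 125 + 27 = 153  — 153 already appeared earlier.

153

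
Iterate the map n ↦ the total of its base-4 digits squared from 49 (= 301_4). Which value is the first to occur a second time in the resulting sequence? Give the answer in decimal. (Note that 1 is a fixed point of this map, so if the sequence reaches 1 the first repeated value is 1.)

49 = (3,0,1)_4 → 10
10 = (2,2)_4 → 8
8 = (2,0)_4 → 4
4 = (1,0)_4 → 1  — reached the fixed point 1.
1 → 1, so 1 is the first repeated value.

1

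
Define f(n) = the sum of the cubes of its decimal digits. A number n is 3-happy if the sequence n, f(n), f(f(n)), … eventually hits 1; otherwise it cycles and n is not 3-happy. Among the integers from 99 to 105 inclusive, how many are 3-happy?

99: 99 → 1458 → 702 → 351 → 153 → 153  — not 3-happy
100: 100 → 1  — 3-happy
101: 101 → 2 → 8 → 512 → 134 → 92 → 737 → 713 → 371 → 371  — not 3-happy
102: 102 → 9 → 729 → 1080 → 513 → 153 → 153  — not 3-happy
103: 103 → 28 → 520 → 133 → 55 → 250 → 133  — not 3-happy
104: 104 → 65 → 341 → 92 → 737 → 713 → 371 → 371  — not 3-happy
105: 105 → 126 → 225 → 141 → 66 → 432 → 99 → 1458 → 702 → 351 → 153 → 153  — not 3-happy
3-happy: 100

1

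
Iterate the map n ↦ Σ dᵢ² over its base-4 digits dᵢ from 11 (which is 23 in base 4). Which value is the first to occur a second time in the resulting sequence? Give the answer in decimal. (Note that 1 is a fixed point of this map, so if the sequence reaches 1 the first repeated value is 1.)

1

11 = (2,3)_4 → 2² + 3² = 13
13 = (3,1)_4 → 3² + 1² = 10
10 = (2,2)_4 → 2² + 2² = 8
8 = (2,0)_4 → 2² + 0² = 4
4 = (1,0)_4 → 1² + 0² = 1  — reached the fixed point 1.
1 → 1, so 1 is the first repeated value.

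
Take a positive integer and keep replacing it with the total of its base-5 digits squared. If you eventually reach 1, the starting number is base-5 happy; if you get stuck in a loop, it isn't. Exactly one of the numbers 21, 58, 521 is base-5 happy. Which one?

521

21: 21 → 17 → 13 → 13  — repeats 13 (not base-5 happy)
58: 58 → 14 → 20 → 16 → 10 → 4 → 16  — repeats 16 (not base-5 happy)
521: 521 → 33 → 11 → 5 → 1  — reaches 1 (base-5 happy)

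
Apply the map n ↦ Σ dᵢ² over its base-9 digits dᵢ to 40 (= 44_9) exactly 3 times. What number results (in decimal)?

40 = (4,4)_9 → 4² + 4² = 16 + 16 = 32
32 = (3,5)_9 → 3² + 5² = 9 + 25 = 34
34 = (3,7)_9 → 3² + 7² = 9 + 49 = 58

58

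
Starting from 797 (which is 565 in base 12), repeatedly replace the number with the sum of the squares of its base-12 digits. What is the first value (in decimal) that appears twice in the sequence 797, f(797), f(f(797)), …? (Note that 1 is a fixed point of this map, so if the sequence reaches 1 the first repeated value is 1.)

41

797 = (5,6,5)_12 → 5² + 6² + 5² = 86
86 = (7,2)_12 → 7² + 2² = 53
53 = (4,5)_12 → 4² + 5² = 41
41 = (3,5)_12 → 3² + 5² = 34
34 = (2,10)_12 → 2² + 10² = 104
104 = (8,8)_12 → 8² + 8² = 128
128 = (10,8)_12 → 10² + 8² = 164
164 = (1,1,8)_12 → 1² + 1² + 8² = 66
66 = (5,6)_12 → 5² + 6² = 61
61 = (5,1)_12 → 5² + 1² = 26
26 = (2,2)_12 → 2² + 2² = 8
8 = (8)_12 → 8² = 64
64 = (5,4)_12 → 5² + 4² = 41  — 41 already appeared earlier.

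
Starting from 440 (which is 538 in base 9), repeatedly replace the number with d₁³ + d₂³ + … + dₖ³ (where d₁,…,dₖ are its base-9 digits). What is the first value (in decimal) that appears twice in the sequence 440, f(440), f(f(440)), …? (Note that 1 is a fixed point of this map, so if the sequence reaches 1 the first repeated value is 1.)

440 = (5,3,8)_9 → 5³ + 3³ + 8³ = 125 + 27 + 512 = 664
664 = (8,1,7)_9 → 8³ + 1³ + 7³ = 512 + 1 + 343 = 856
856 = (1,1,5,1)_9 → 1³ + 1³ + 5³ + 1³ = 1 + 1 + 125 + 1 = 128
128 = (1,5,2)_9 → 1³ + 5³ + 2³ = 1 + 125 + 8 = 134
134 = (1,5,8)_9 → 1³ + 5³ + 8³ = 1 + 125 + 512 = 638
638 = (7,7,8)_9 → 7³ + 7³ + 8³ = 343 + 343 + 512 = 1198
1198 = (1,5,7,1)_9 → 1³ + 5³ + 7³ + 1³ = 1 + 125 + 343 + 1 = 470
470 = (5,7,2)_9 → 5³ + 7³ + 2³ = 125 + 343 + 8 = 476
476 = (5,7,8)_9 → 5³ + 7³ + 8³ = 125 + 343 + 512 = 980
980 = (1,3,0,8)_9 → 1³ + 3³ + 0³ + 8³ = 1 + 27 + 0 + 512 = 540
540 = (6,6,0)_9 → 6³ + 6³ + 0³ = 216 + 216 + 0 = 432
432 = (5,3,0)_9 → 5³ + 3³ + 0³ = 125 + 27 + 0 = 152
152 = (1,7,8)_9 → 1³ + 7³ + 8³ = 1 + 343 + 512 = 856  — 856 already appeared earlier.

856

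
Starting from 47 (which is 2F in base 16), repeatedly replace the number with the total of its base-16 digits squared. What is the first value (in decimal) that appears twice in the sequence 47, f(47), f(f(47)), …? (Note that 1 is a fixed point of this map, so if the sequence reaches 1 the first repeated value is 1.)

169

47 = (2,15)_16 → 2² + 15² = 4 + 225 = 229
229 = (14,5)_16 → 14² + 5² = 196 + 25 = 221
221 = (13,13)_16 → 13² + 13² = 169 + 169 = 338
338 = (1,5,2)_16 → 1² + 5² + 2² = 1 + 25 + 4 = 30
30 = (1,14)_16 → 1² + 14² = 1 + 196 = 197
197 = (12,5)_16 → 12² + 5² = 144 + 25 = 169
169 = (10,9)_16 → 10² + 9² = 100 + 81 = 181
181 = (11,5)_16 → 11² + 5² = 121 + 25 = 146
146 = (9,2)_16 → 9² + 2² = 81 + 4 = 85
85 = (5,5)_16 → 5² + 5² = 25 + 25 = 50
50 = (3,2)_16 → 3² + 2² = 9 + 4 = 13
13 = (13)_16 → 13² = 169  — 169 already appeared earlier.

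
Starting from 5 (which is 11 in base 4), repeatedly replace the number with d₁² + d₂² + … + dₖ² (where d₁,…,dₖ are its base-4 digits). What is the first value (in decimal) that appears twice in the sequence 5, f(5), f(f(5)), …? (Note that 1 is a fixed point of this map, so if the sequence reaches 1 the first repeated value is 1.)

5 = (1,1)_4 → 2
2 = (2)_4 → 4
4 = (1,0)_4 → 1  — reached the fixed point 1.
1 → 1, so 1 is the first repeated value.

1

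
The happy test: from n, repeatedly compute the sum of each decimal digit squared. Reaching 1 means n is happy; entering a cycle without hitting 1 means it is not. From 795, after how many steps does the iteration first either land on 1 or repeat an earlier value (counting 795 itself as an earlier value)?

13

795 → 7² + 9² + 5² = 155
155 → 1² + 5² + 5² = 51
51 → 5² + 1² = 26
26 → 2² + 6² = 40
40 → 4² + 0² = 16
16 → 1² + 6² = 37
37 → 3² + 7² = 58
58 → 5² + 8² = 89
89 → 8² + 9² = 145
145 → 1² + 4² + 5² = 42
42 → 4² + 2² = 20
20 → 2² + 0² = 4
4 → 4² = 16  — 16 repeats.
That took 13 steps.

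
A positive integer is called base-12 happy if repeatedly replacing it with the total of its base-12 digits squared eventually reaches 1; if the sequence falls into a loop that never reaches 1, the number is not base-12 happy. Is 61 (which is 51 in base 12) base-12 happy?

not base-12 happy

61 = (5,1)_12 → 5² + 1² = 26
26 = (2,2)_12 → 2² + 2² = 8
8 = (8)_12 → 8² = 64
64 = (5,4)_12 → 5² + 4² = 41
41 = (3,5)_12 → 3² + 5² = 34
34 = (2,10)_12 → 2² + 10² = 104
104 = (8,8)_12 → 8² + 8² = 128
128 = (10,8)_12 → 10² + 8² = 164
164 = (1,1,8)_12 → 1² + 1² + 8² = 66
66 = (5,6)_12 → 5² + 6² = 61  — 61 already seen; the sequence cycles without reaching 1.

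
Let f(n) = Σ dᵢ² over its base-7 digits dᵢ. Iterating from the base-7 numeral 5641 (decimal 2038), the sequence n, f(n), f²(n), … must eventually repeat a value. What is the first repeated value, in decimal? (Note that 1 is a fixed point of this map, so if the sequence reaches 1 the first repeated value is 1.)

2

2038 = (5,6,4,1)_7 → 5² + 6² + 4² + 1² = 78
78 = (1,4,1)_7 → 1² + 4² + 1² = 18
18 = (2,4)_7 → 2² + 4² = 20
20 = (2,6)_7 → 2² + 6² = 40
40 = (5,5)_7 → 5² + 5² = 50
50 = (1,0,1)_7 → 1² + 0² + 1² = 2
2 = (2)_7 → 2² = 4
4 = (4)_7 → 4² = 16
16 = (2,2)_7 → 2² + 2² = 8
8 = (1,1)_7 → 1² + 1² = 2  — 2 already appeared earlier.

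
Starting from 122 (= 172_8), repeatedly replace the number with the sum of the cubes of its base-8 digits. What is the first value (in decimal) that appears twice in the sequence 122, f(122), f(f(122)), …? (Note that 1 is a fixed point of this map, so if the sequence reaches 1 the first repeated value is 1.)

476

122 = (1,7,2)_8 → 1³ + 7³ + 2³ = 1 + 343 + 8 = 352
352 = (5,4,0)_8 → 5³ + 4³ + 0³ = 125 + 64 + 0 = 189
189 = (2,7,5)_8 → 2³ + 7³ + 5³ = 8 + 343 + 125 = 476
476 = (7,3,4)_8 → 7³ + 3³ + 4³ = 343 + 27 + 64 = 434
434 = (6,6,2)_8 → 6³ + 6³ + 2³ = 216 + 216 + 8 = 440
440 = (6,7,0)_8 → 6³ + 7³ + 0³ = 216 + 343 + 0 = 559
559 = (1,0,5,7)_8 → 1³ + 0³ + 5³ + 7³ = 1 + 0 + 125 + 343 = 469
469 = (7,2,5)_8 → 7³ + 2³ + 5³ = 343 + 8 + 125 = 476  — 476 already appeared earlier.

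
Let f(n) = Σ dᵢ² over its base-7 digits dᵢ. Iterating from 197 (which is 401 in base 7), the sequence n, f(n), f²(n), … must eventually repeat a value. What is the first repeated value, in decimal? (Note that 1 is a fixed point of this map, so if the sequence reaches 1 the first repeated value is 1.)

17

197 = (4,0,1)_7 → 4² + 0² + 1² = 17
17 = (2,3)_7 → 2² + 3² = 13
13 = (1,6)_7 → 1² + 6² = 37
37 = (5,2)_7 → 5² + 2² = 29
29 = (4,1)_7 → 4² + 1² = 17  — 17 already appeared earlier.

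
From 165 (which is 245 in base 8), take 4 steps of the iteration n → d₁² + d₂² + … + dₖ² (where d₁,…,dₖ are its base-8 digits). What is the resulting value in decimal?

165 = (2,4,5)_8 → 2² + 4² + 5² = 4 + 16 + 25 = 45
45 = (5,5)_8 → 5² + 5² = 25 + 25 = 50
50 = (6,2)_8 → 6² + 2² = 36 + 4 = 40
40 = (5,0)_8 → 5² + 0² = 25 + 0 = 25

25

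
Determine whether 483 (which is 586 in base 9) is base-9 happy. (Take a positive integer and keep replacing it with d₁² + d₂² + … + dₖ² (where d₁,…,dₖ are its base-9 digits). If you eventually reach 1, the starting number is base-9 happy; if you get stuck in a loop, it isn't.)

base-9 happy

483 = (5,8,6)_9 → 5² + 8² + 6² = 25 + 64 + 36 = 125
125 = (1,4,8)_9 → 1² + 4² + 8² = 1 + 16 + 64 = 81
81 = (1,0,0)_9 → 1² + 0² + 0² = 1 + 0 + 0 = 1  — reached 1.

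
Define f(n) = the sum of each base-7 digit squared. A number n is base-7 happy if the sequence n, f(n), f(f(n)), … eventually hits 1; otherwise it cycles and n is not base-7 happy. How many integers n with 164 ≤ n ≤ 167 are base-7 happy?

1

164: 164 → 22 → 10 → 10  — not base-7 happy
165: 165 → 29 → 17 → 13 → 37 → 29  — not base-7 happy
166: 166 → 38 → 34 → 52 → 10 → 10  — not base-7 happy
167: 167 → 49 → 1  — base-7 happy
base-7 happy: 167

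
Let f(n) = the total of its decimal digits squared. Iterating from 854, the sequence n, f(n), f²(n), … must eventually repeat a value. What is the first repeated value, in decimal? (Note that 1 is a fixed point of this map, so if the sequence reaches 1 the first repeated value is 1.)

854 → 8² + 5² + 4² = 105
105 → 1² + 0² + 5² = 26
26 → 2² + 6² = 40
40 → 4² + 0² = 16
16 → 1² + 6² = 37
37 → 3² + 7² = 58
58 → 5² + 8² = 89
89 → 8² + 9² = 145
145 → 1² + 4² + 5² = 42
42 → 4² + 2² = 20
20 → 2² + 0² = 4
4 → 4² = 16  — 16 already appeared earlier.

16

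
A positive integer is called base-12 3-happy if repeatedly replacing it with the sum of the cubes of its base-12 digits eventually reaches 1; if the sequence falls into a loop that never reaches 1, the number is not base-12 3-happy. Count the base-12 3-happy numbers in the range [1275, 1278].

3

1275: 1275 → 1539 → 1539  (repeats 1539)
1276: 1276 → 1576 → 2395 → 751 → 476 → 566 → 1366 → 1854 → 1217 → 762 → 368 → 736 → 190 → 1028 → 856 → 1520 → 1728 → 1  (reaches 1)
1277: 1277 → 1637 → 1520 → 1728 → 1  (reaches 1)
1278: 1278 → 1728 → 1  (reaches 1)
base-12 3-happy: 1276, 1277, 1278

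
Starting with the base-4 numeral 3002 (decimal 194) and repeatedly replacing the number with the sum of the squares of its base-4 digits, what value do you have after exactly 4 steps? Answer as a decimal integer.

194 = (3,0,0,2)_4 → 3² + 0² + 0² + 2² = 9 + 0 + 0 + 4 = 13
13 = (3,1)_4 → 3² + 1² = 9 + 1 = 10
10 = (2,2)_4 → 2² + 2² = 4 + 4 = 8
8 = (2,0)_4 → 2² + 0² = 4 + 0 = 4

4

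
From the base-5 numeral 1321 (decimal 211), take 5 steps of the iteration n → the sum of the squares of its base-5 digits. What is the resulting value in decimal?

211 = (1,3,2,1)_5 → 1² + 3² + 2² + 1² = 15
15 = (3,0)_5 → 3² + 0² = 9
9 = (1,4)_5 → 1² + 4² = 17
17 = (3,2)_5 → 3² + 2² = 13
13 = (2,3)_5 → 2² + 3² = 13

13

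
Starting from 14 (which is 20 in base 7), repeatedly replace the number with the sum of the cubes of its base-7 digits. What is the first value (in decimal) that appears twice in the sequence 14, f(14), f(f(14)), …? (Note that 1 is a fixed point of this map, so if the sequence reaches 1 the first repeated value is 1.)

14 = (2,0)_7 → 2³ + 0³ = 8 + 0 = 8
8 = (1,1)_7 → 1³ + 1³ = 1 + 1 = 2
2 = (2)_7 → 2³ = 8  — 8 already appeared earlier.

8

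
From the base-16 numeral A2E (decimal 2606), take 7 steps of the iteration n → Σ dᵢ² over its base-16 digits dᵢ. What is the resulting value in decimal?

16

2606 = (10,2,14)_16 → 10² + 2² + 14² = 100 + 4 + 196 = 300
300 = (1,2,12)_16 → 1² + 2² + 12² = 1 + 4 + 144 = 149
149 = (9,5)_16 → 9² + 5² = 81 + 25 = 106
106 = (6,10)_16 → 6² + 10² = 36 + 100 = 136
136 = (8,8)_16 → 8² + 8² = 64 + 64 = 128
128 = (8,0)_16 → 8² + 0² = 64 + 0 = 64
64 = (4,0)_16 → 4² + 0² = 16 + 0 = 16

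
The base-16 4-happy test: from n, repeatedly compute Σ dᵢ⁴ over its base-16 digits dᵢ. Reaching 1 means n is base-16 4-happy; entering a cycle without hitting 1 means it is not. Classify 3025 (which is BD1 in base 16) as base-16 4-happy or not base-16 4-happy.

base-16 4-happy

3025 = (11,13,1)_16 → 11⁴ + 13⁴ + 1⁴ = 43203
43203 = (10,8,12,3)_16 → 10⁴ + 8⁴ + 12⁴ + 3⁴ = 34913
34913 = (8,8,6,1)_16 → 8⁴ + 8⁴ + 6⁴ + 1⁴ = 9489
9489 = (2,5,1,1)_16 → 2⁴ + 5⁴ + 1⁴ + 1⁴ = 643
643 = (2,8,3)_16 → 2⁴ + 8⁴ + 3⁴ = 4193
4193 = (1,0,6,1)_16 → 1⁴ + 0⁴ + 6⁴ + 1⁴ = 1298
1298 = (5,1,2)_16 → 5⁴ + 1⁴ + 2⁴ = 642
642 = (2,8,2)_16 → 2⁴ + 8⁴ + 2⁴ = 4128
4128 = (1,0,2,0)_16 → 1⁴ + 0⁴ + 2⁴ + 0⁴ = 17
17 = (1,1)_16 → 1⁴ + 1⁴ = 2
2 = (2)_16 → 2⁴ = 16
16 = (1,0)_16 → 1⁴ + 0⁴ = 1  — reached 1.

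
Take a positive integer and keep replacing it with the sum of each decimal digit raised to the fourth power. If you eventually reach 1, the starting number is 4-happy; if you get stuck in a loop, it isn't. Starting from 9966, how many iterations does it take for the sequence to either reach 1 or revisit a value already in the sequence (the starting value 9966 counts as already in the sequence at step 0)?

10

9966 → 9⁴ + 9⁴ + 6⁴ + 6⁴ = 6561 + 6561 + 1296 + 1296 = 15714
15714 → 1⁴ + 5⁴ + 7⁴ + 1⁴ + 4⁴ = 1 + 625 + 2401 + 1 + 256 = 3284
3284 → 3⁴ + 2⁴ + 8⁴ + 4⁴ = 81 + 16 + 4096 + 256 = 4449
4449 → 4⁴ + 4⁴ + 4⁴ + 9⁴ = 256 + 256 + 256 + 6561 = 7329
7329 → 7⁴ + 3⁴ + 2⁴ + 9⁴ = 2401 + 81 + 16 + 6561 = 9059
9059 → 9⁴ + 0⁴ + 5⁴ + 9⁴ = 6561 + 0 + 625 + 6561 = 13747
13747 → 1⁴ + 3⁴ + 7⁴ + 4⁴ + 7⁴ = 1 + 81 + 2401 + 256 + 2401 = 5140
5140 → 5⁴ + 1⁴ + 4⁴ + 0⁴ = 625 + 1 + 256 + 0 = 882
882 → 8⁴ + 8⁴ + 2⁴ = 4096 + 4096 + 16 = 8208
8208 → 8⁴ + 2⁴ + 0⁴ + 8⁴ = 4096 + 16 + 0 + 4096 = 8208  — 8208 repeats.
That took 10 steps.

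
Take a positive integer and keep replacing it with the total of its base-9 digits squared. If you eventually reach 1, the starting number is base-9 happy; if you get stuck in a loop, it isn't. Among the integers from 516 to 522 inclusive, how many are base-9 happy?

1

516: 516 → 54 → 36 → 16 → 50 → 50  — not base-9 happy
517: 517 → 61 → 85 → 17 → 65 → 53 → 89 → 65  — not base-9 happy
518: 518 → 70 → 98 → 66 → 58 → 52 → 74 → 68 → 74  — not base-9 happy
519: 519 → 81 → 1  — base-9 happy
520: 520 → 94 → 18 → 4 → 16 → 50 → 50  — not base-9 happy
521: 521 → 109 → 11 → 5 → 25 → 53 → 89 → 65 → 53  — not base-9 happy
522: 522 → 52 → 74 → 68 → 74  — not base-9 happy
base-9 happy: 519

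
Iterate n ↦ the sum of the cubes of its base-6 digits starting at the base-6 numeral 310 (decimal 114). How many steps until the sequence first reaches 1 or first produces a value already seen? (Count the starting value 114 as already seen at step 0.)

114 = (3,1,0)_6 → 3³ + 1³ + 0³ = 27 + 1 + 0 = 28
28 = (4,4)_6 → 4³ + 4³ = 64 + 64 = 128
128 = (3,3,2)_6 → 3³ + 3³ + 2³ = 27 + 27 + 8 = 62
62 = (1,4,2)_6 → 1³ + 4³ + 2³ = 1 + 64 + 8 = 73
73 = (2,0,1)_6 → 2³ + 0³ + 1³ = 8 + 0 + 1 = 9
9 = (1,3)_6 → 1³ + 3³ = 1 + 27 = 28  — 28 repeats.
That took 6 steps.

6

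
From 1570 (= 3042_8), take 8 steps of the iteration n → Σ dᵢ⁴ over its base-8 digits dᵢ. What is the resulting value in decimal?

32

1570 = (3,0,4,2)_8 → 3⁴ + 0⁴ + 4⁴ + 2⁴ = 81 + 0 + 256 + 16 = 353
353 = (5,4,1)_8 → 5⁴ + 4⁴ + 1⁴ = 625 + 256 + 1 = 882
882 = (1,5,6,2)_8 → 1⁴ + 5⁴ + 6⁴ + 2⁴ = 1 + 625 + 1296 + 16 = 1938
1938 = (3,6,2,2)_8 → 3⁴ + 6⁴ + 2⁴ + 2⁴ = 81 + 1296 + 16 + 16 = 1409
1409 = (2,6,0,1)_8 → 2⁴ + 6⁴ + 0⁴ + 1⁴ = 16 + 1296 + 0 + 1 = 1313
1313 = (2,4,4,1)_8 → 2⁴ + 4⁴ + 4⁴ + 1⁴ = 16 + 256 + 256 + 1 = 529
529 = (1,0,2,1)_8 → 1⁴ + 0⁴ + 2⁴ + 1⁴ = 1 + 0 + 16 + 1 = 18
18 = (2,2)_8 → 2⁴ + 2⁴ = 16 + 16 = 32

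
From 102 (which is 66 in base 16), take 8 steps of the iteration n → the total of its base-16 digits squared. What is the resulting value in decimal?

102 = (6,6)_16 → 6² + 6² = 36 + 36 = 72
72 = (4,8)_16 → 4² + 8² = 16 + 64 = 80
80 = (5,0)_16 → 5² + 0² = 25 + 0 = 25
25 = (1,9)_16 → 1² + 9² = 1 + 81 = 82
82 = (5,2)_16 → 5² + 2² = 25 + 4 = 29
29 = (1,13)_16 → 1² + 13² = 1 + 169 = 170
170 = (10,10)_16 → 10² + 10² = 100 + 100 = 200
200 = (12,8)_16 → 12² + 8² = 144 + 64 = 208

208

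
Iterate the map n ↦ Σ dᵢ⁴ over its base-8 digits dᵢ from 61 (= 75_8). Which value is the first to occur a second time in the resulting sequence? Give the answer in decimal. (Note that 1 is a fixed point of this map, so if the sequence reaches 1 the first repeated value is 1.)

272

61 = (7,5)_8 → 7⁴ + 5⁴ = 2401 + 625 = 3026
3026 = (5,7,2,2)_8 → 5⁴ + 7⁴ + 2⁴ + 2⁴ = 625 + 2401 + 16 + 16 = 3058
3058 = (5,7,6,2)_8 → 5⁴ + 7⁴ + 6⁴ + 2⁴ = 625 + 2401 + 1296 + 16 = 4338
4338 = (1,0,3,6,2)_8 → 1⁴ + 0⁴ + 3⁴ + 6⁴ + 2⁴ = 1 + 0 + 81 + 1296 + 16 = 1394
1394 = (2,5,6,2)_8 → 2⁴ + 5⁴ + 6⁴ + 2⁴ = 16 + 625 + 1296 + 16 = 1953
1953 = (3,6,4,1)_8 → 3⁴ + 6⁴ + 4⁴ + 1⁴ = 81 + 1296 + 256 + 1 = 1634
1634 = (3,1,4,2)_8 → 3⁴ + 1⁴ + 4⁴ + 2⁴ = 81 + 1 + 256 + 16 = 354
354 = (5,4,2)_8 → 5⁴ + 4⁴ + 2⁴ = 625 + 256 + 16 = 897
897 = (1,6,0,1)_8 → 1⁴ + 6⁴ + 0⁴ + 1⁴ = 1 + 1296 + 0 + 1 = 1298
1298 = (2,4,2,2)_8 → 2⁴ + 4⁴ + 2⁴ + 2⁴ = 16 + 256 + 16 + 16 = 304
304 = (4,6,0)_8 → 4⁴ + 6⁴ + 0⁴ = 256 + 1296 + 0 = 1552
1552 = (3,0,2,0)_8 → 3⁴ + 0⁴ + 2⁴ + 0⁴ = 81 + 0 + 16 + 0 = 97
97 = (1,4,1)_8 → 1⁴ + 4⁴ + 1⁴ = 1 + 256 + 1 = 258
258 = (4,0,2)_8 → 4⁴ + 0⁴ + 2⁴ = 256 + 0 + 16 = 272
272 = (4,2,0)_8 → 4⁴ + 2⁴ + 0⁴ = 256 + 16 + 0 = 272  — 272 already appeared earlier.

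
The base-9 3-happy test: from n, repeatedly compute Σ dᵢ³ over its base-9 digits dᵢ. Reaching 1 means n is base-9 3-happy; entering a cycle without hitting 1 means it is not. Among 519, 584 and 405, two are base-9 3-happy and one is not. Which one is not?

519: 519 → 459 → 341 → 577 → 345 → 99 → 9 → 1  — reaches 1 (base-9 3-happy)
584: 584 → 856 → 128 → 134 → 638 → 1198 → 470 → 476 → 980 → 540 → 432 → 152 → 856  — repeats 856 (not base-9 3-happy)
405: 405 → 125 → 577 → 345 → 99 → 9 → 1  — reaches 1 (base-9 3-happy)

584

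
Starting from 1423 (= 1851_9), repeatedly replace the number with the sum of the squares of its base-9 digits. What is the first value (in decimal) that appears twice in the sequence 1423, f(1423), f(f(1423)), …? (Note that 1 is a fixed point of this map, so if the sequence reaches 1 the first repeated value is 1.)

1423 = (1,8,5,1)_9 → 1² + 8² + 5² + 1² = 1 + 64 + 25 + 1 = 91
91 = (1,1,1)_9 → 1² + 1² + 1² = 1 + 1 + 1 = 3
3 = (3)_9 → 3² = 9
9 = (1,0)_9 → 1² + 0² = 1 + 0 = 1  — reached the fixed point 1.
1 → 1, so 1 is the first repeated value.

1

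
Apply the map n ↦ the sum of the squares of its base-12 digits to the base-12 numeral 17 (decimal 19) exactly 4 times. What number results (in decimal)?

19 = (1,7)_12 → 1² + 7² = 50
50 = (4,2)_12 → 4² + 2² = 20
20 = (1,8)_12 → 1² + 8² = 65
65 = (5,5)_12 → 5² + 5² = 50

50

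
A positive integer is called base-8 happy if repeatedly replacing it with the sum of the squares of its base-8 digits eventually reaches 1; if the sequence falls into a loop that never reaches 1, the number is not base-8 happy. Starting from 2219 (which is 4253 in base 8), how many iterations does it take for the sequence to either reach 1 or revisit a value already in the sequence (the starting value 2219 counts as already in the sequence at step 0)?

6

2219 = (4,2,5,3)_8 → 54
54 = (6,6)_8 → 72
72 = (1,1,0)_8 → 2
2 = (2)_8 → 4
4 = (4)_8 → 16
16 = (2,0)_8 → 4  — 4 repeats.
That took 6 steps.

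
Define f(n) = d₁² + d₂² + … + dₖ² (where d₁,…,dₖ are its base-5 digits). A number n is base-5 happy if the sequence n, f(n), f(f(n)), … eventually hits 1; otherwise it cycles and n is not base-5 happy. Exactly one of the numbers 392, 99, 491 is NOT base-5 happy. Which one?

392: 392 → 22 → 20 → 16 → 10 → 4 → 16  — repeats 16 (not base-5 happy)
99: 99 → 41 → 11 → 5 → 1  — reaches 1 (base-5 happy)
491: 491 → 35 → 5 → 1  — reaches 1 (base-5 happy)

392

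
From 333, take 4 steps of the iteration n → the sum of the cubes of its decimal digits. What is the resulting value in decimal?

333 → 3³ + 3³ + 3³ = 81
81 → 8³ + 1³ = 513
513 → 5³ + 1³ + 3³ = 153
153 → 1³ + 5³ + 3³ = 153

153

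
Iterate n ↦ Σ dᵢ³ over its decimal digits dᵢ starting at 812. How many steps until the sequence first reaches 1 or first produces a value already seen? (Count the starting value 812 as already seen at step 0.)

812 → 8³ + 1³ + 2³ = 512 + 1 + 8 = 521
521 → 5³ + 2³ + 1³ = 125 + 8 + 1 = 134
134 → 1³ + 3³ + 4³ = 1 + 27 + 64 = 92
92 → 9³ + 2³ = 729 + 8 = 737
737 → 7³ + 3³ + 7³ = 343 + 27 + 343 = 713
713 → 7³ + 1³ + 3³ = 343 + 1 + 27 = 371
371 → 3³ + 7³ + 1³ = 27 + 343 + 1 = 371  — 371 repeats.
That took 7 steps.

7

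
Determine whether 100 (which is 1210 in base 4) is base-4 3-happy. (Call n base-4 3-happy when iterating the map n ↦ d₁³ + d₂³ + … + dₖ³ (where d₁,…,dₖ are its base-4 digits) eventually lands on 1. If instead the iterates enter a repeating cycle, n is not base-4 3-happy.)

base-4 3-happy

100 = (1,2,1,0)_4 → 1³ + 2³ + 1³ + 0³ = 1 + 8 + 1 + 0 = 10
10 = (2,2)_4 → 2³ + 2³ = 8 + 8 = 16
16 = (1,0,0)_4 → 1³ + 0³ + 0³ = 1 + 0 + 0 = 1  — reached 1.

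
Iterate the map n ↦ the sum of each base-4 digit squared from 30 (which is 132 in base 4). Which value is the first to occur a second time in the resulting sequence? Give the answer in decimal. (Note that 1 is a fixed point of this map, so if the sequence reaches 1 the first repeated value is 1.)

1

30 = (1,3,2)_4 → 1² + 3² + 2² = 1 + 9 + 4 = 14
14 = (3,2)_4 → 3² + 2² = 9 + 4 = 13
13 = (3,1)_4 → 3² + 1² = 9 + 1 = 10
10 = (2,2)_4 → 2² + 2² = 4 + 4 = 8
8 = (2,0)_4 → 2² + 0² = 4 + 0 = 4
4 = (1,0)_4 → 1² + 0² = 1 + 0 = 1  — reached the fixed point 1.
1 → 1, so 1 is the first repeated value.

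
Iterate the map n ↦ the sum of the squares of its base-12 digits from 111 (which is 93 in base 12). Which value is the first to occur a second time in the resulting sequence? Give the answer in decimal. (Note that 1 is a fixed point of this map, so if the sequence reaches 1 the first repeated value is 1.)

50

111 = (9,3)_12 → 90
90 = (7,6)_12 → 85
85 = (7,1)_12 → 50
50 = (4,2)_12 → 20
20 = (1,8)_12 → 65
65 = (5,5)_12 → 50  — 50 already appeared earlier.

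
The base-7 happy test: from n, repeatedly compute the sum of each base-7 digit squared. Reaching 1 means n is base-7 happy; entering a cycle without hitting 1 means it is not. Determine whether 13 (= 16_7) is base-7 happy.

13 = (1,6)_7 → 1² + 6² = 37
37 = (5,2)_7 → 5² + 2² = 29
29 = (4,1)_7 → 4² + 1² = 17
17 = (2,3)_7 → 2² + 3² = 13  — 13 already seen; the sequence cycles without reaching 1.

not base-7 happy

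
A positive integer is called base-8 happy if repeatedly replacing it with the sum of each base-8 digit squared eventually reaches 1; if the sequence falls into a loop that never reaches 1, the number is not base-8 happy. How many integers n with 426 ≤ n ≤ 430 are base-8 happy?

426: 426 → 65 → 2 → 4 → 16 → 4  (repeats 4)
427: 427 → 70 → 37 → 41 → 26 → 13 → 26  (repeats 26)
428: 428 → 77 → 27 → 18 → 8 → 1  (reaches 1)
429: 429 → 86 → 41 → 26 → 13 → 26  (repeats 26)
430: 430 → 97 → 18 → 8 → 1  (reaches 1)
base-8 happy: 428, 430

2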